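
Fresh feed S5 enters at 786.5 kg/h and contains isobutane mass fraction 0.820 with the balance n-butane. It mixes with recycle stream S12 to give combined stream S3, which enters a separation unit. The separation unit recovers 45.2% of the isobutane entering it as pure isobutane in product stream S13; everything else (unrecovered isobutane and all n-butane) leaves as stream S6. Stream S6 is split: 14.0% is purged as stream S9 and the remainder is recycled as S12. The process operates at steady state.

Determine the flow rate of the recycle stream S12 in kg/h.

n-butane enters only via S5 and leaves only via the purge: 786.5×0.180 = 0.140×(n-butane in S6), and the separation unit passes all n-butane, so n-butane in S3 = n-butane in S6 = 1011.2 kg/h.
isobutane in S3: m_A = 786.5×0.820 + (1−0.140)·(1−0.452)·m_A, so m_A = 644.93/0.5287 = 1219.8 kg/h.
S6 = (1−0.452)×1219.8 + 1011.2 = 1679.7 kg/h.
Recycle S12 = (1−0.140)×1679.7 = 1444.5 kg/h.

1445 kg/h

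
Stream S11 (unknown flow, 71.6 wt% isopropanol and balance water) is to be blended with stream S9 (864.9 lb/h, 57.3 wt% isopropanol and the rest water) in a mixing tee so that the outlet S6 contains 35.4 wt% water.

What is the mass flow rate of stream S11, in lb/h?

902 lb/h

Let S11 be the unknown flow. Total out = 864.9 + S11.
water balance: 369.31 + 0.284·S11 = 0.354·(864.9 + S11)
(0.284 − 0.354)·S11 = 0.354×864.9 − 369.31 = -63.138
S11 = -63.138 / -0.070 = 901.97 lb/h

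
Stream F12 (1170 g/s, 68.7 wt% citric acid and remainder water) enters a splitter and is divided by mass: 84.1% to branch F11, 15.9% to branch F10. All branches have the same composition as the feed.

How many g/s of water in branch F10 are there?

58.23 g/s

Branch F10 total = 0.159×1170 = 186.03 g/s.
water in F10 = 0.313×186.03 = 58.227 g/s.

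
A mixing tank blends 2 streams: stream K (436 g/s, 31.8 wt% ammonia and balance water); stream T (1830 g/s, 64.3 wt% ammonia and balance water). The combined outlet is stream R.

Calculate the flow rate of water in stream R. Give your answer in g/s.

water out = water in = 436×0.682 + 1830×0.357 = 950.66 g/s.

950.7 g/s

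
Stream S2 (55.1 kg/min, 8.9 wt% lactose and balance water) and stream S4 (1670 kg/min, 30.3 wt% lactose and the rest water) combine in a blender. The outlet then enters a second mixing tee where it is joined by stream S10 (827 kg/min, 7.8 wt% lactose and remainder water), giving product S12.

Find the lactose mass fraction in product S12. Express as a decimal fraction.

0.225

Overall, product flow = 2552.1 kg/min.
lactose in = 55.1×0.089 + 1670×0.303 + 827×0.078 = 575.42 kg/min.
lactose fraction in S12 = 0.225.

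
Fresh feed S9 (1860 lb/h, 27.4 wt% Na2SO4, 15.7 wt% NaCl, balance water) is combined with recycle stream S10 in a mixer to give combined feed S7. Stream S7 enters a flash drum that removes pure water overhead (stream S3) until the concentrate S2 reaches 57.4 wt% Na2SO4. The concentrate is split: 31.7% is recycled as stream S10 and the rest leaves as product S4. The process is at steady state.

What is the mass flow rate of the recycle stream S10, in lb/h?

412.1 lb/h

Overall Na2SO4 balance (none leaves overhead): Na2SO4 in fresh feed = Na2SO4 in product, i.e. 1860×0.274 = (1−0.317)·S2·0.574.
S2 = 509.64/(0.574×0.683) = 1300 lb/h.
Recycle S10 = 0.317×1300 = 412.09 lb/h.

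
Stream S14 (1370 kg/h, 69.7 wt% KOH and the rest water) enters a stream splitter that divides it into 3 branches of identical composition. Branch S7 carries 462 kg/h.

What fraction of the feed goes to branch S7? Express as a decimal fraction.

0.337

Fraction to S7 = 462/1370 = 0.3372.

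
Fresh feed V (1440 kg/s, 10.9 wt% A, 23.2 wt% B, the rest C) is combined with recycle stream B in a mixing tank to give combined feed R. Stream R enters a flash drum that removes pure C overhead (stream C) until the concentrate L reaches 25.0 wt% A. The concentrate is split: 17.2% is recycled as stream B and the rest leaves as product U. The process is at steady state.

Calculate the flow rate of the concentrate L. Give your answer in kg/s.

758.3 kg/s

Overall A balance (none leaves overhead): A in fresh feed = A in product, i.e. 1440×0.109 = (1−0.172)·L·0.250.
L = 156.96/(0.250×0.828) = 758.26 kg/s.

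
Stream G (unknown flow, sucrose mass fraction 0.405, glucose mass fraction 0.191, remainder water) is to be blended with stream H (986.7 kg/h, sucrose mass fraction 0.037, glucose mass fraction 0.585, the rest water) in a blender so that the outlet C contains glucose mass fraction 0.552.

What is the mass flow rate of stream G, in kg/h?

Let G be the unknown flow. Total out = 986.7 + G.
glucose balance: 577.22 + 0.191·G = 0.552·(986.7 + G)
(0.191 − 0.552)·G = 0.552×986.7 − 577.22 = -32.561
G = -32.561 / -0.361 = 90.197 kg/h

90.2 kg/h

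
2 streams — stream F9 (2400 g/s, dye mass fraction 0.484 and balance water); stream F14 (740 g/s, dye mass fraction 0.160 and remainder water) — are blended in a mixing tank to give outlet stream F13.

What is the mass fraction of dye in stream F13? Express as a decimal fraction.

0.408

Total flow out = 2400 + 740 = 3140 g/s.
dye in = 2400×0.484 + 740×0.160 = 1280 g/s.
dye mass fraction in F13 = 1280/3140 = 0.408.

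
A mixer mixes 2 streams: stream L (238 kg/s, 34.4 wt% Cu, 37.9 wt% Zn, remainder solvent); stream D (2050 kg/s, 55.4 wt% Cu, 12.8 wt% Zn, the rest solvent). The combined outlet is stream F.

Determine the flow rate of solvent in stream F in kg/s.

solvent out = solvent in = 238×0.277 + 2050×0.318 = 717.83 kg/s.

717.8 kg/s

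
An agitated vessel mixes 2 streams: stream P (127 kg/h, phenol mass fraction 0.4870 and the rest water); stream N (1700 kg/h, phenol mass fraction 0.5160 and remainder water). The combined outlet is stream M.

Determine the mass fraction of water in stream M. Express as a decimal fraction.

Total flow out = 127 + 1700 = 1827 kg/h.
water in = 127×0.513 + 1700×0.484 = 887.95 kg/h.
water mass fraction in M = 887.95/1827 = 0.4860.

0.4860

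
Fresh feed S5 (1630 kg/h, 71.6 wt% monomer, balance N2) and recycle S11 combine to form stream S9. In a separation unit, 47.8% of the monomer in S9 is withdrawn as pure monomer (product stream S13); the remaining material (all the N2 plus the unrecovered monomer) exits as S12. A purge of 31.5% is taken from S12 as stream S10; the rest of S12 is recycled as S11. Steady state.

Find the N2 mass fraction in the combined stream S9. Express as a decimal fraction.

0.447

N2 enters only via S5 and leaves only via the purge: 1630×0.284 = 0.315×(N2 in S12), and the separation unit passes all N2, so N2 in S9 = N2 in S12 = 1469.6 kg/h.
monomer in S9: m_A = 1630×0.716 + (1−0.315)·(1−0.478)·m_A, so m_A = 1167.1/0.6424 = 1816.7 kg/h.
S9 = 1816.7 + 1469.6 = 3286.3 kg/h.
N2 fraction in S9 = 1469.6/3286.3 = 0.447.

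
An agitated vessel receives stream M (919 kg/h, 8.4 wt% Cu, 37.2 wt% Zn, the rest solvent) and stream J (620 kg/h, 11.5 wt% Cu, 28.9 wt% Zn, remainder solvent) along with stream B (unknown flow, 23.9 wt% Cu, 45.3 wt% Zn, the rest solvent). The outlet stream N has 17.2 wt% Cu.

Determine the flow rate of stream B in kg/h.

1735 kg/h

Let B be the unknown flow. Total out = 1539 + B.
Cu balance: 148.5 + 0.239·B = 0.172·(1539 + B)
(0.239 − 0.172)·B = 0.172×1539 − 148.5 = 116.21
B = 116.21 / 0.067 = 1734.5 kg/h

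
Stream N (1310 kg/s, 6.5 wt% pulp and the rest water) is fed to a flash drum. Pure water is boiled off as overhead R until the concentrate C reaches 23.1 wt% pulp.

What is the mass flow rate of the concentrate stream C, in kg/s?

368.6 kg/s

pulp is conserved: 1310×0.065 = 85.15 kg/s all reports to the concentrate.
Concentrate = 85.15/(target fraction) = 368.61 kg/s.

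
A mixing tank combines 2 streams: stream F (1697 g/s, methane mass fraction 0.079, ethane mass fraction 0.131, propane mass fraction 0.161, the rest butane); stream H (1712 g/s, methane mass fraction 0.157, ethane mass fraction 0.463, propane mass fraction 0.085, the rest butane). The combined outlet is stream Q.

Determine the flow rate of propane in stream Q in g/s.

propane out = propane in = 1697×0.161 + 1712×0.085 = 418.74 g/s.

418.7 g/s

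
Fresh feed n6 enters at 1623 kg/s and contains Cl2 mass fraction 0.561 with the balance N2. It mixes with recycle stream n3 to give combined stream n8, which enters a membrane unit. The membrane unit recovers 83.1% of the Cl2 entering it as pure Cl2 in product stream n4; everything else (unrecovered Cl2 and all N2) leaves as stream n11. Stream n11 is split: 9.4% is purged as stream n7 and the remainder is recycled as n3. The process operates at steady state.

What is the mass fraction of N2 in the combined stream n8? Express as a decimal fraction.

N2 enters only via n6 and leaves only via the purge: 1623×0.439 = 0.094×(N2 in n11), and the membrane unit passes all N2, so N2 in n8 = N2 in n11 = 7579.8 kg/s.
Cl2 in n8: m_A = 1623×0.561 + (1−0.094)·(1−0.831)·m_A, so m_A = 910.5/0.8469 = 1075.1 kg/s.
n8 = 1075.1 + 7579.8 = 8654.9 kg/s.
N2 fraction in n8 = 7579.8/8654.9 = 0.876.

0.876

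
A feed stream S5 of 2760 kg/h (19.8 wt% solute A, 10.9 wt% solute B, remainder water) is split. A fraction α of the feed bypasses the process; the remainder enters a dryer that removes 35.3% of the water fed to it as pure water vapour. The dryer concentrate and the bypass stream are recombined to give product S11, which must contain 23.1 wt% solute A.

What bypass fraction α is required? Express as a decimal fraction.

All 2760×0.198 = 546.48 kg/h of solute A reaches S11, so S11 = 546.48/0.231 = 2365.7 kg/h and vapour = 394.29 kg/h.
The evaporator receives (1−α)·2760 of feed at 0.693 water and removes 0.353 of that water:
0.353×0.693×(1−α)×2760 = 394.29
(1−α) = 394.29/675.18 = 0.5840;  α = 0.4160.

0.416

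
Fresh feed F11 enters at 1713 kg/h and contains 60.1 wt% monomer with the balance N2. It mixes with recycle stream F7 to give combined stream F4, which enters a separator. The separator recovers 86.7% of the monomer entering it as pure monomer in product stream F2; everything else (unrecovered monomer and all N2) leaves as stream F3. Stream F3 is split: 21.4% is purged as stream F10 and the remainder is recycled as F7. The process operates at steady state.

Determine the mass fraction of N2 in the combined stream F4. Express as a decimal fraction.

0.7353

N2 enters only via F11 and leaves only via the purge: 1713×0.399 = 0.214×(N2 in F3), and the separator passes all N2, so N2 in F4 = N2 in F3 = 3193.9 kg/h.
monomer in F4: m_A = 1713×0.601 + (1−0.214)·(1−0.867)·m_A, so m_A = 1029.5/0.8955 = 1149.7 kg/h.
F4 = 1149.7 + 3193.9 = 4343.6 kg/h.
N2 fraction in F4 = 3193.9/4343.6 = 0.7353.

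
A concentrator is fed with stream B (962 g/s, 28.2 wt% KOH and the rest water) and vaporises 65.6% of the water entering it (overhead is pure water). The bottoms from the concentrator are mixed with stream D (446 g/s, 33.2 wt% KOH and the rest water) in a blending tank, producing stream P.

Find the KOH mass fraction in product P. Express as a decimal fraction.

0.439

Vapour removed = 0.656×0.718×962 = 453.11 g/s; concentrate = 508.89 g/s.
KOH reaching the mixer = 271.28 (from concentrate) + 446×0.332 = 419.36 g/s.
Product flow = 508.89 + 446 = 954.89 g/s; KOH fraction = 0.439.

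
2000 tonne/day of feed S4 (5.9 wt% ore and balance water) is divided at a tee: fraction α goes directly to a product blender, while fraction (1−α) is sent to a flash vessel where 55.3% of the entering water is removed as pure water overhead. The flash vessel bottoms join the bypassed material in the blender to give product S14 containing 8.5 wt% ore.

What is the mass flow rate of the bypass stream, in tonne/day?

All 2000×0.059 = 118 tonne/day of ore reaches S14, so S14 = 118/0.085 = 1388.2 tonne/day and vapour = 611.76 tonne/day.
The evaporator receives (1−α)·2000 of feed at 0.941 water and removes 0.553 of that water:
0.553×0.941×(1−α)×2000 = 611.76
(1−α) = 611.76/1040.7 = 0.5878;  α = 0.4122.
Bypass flow = 0.4122×2000 = 824.37 tonne/day.

824.4 tonne/day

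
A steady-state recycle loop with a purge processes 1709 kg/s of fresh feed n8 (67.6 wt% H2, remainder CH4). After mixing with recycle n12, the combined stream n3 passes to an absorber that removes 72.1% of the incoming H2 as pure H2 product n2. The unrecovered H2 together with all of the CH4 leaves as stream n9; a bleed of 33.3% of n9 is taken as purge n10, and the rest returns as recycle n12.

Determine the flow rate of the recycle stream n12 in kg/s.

1373 kg/s

CH4 enters only via n8 and leaves only via the purge: 1709×0.324 = 0.333×(CH4 in n9), and the absorber passes all CH4, so CH4 in n3 = CH4 in n9 = 1662.8 kg/s.
H2 in n3: m_A = 1709×0.676 + (1−0.333)·(1−0.721)·m_A, so m_A = 1155.3/0.8139 = 1419.4 kg/s.
n9 = (1−0.721)×1419.4 + 1662.8 = 2058.8 kg/s.
Recycle n12 = (1−0.333)×2058.8 = 1373.2 kg/s.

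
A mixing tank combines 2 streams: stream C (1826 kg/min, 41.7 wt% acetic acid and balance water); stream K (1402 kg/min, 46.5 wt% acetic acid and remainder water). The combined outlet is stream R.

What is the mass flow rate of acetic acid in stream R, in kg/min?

1413 kg/min

acetic acid out = acetic acid in = 1826×0.417 + 1402×0.465 = 1413.4 kg/min.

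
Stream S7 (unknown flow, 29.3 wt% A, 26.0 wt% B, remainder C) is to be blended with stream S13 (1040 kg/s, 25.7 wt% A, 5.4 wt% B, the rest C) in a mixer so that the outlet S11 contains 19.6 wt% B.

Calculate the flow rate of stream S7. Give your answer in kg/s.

2308 kg/s

Let S7 be the unknown flow. Total out = 1040 + S7.
B balance: 56.16 + 0.260·S7 = 0.196·(1040 + S7)
(0.260 − 0.196)·S7 = 0.196×1040 − 56.16 = 147.68
S7 = 147.68 / 0.064 = 2307.5 kg/s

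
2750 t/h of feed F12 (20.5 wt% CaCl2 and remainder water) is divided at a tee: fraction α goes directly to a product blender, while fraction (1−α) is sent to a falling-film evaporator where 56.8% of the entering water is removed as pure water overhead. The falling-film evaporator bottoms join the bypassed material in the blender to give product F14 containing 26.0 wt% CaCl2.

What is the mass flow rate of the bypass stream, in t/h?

All 2750×0.205 = 563.75 t/h of CaCl2 reaches F14, so F14 = 563.75/0.260 = 2168.3 t/h and vapour = 581.73 t/h.
The evaporator receives (1−α)·2750 of feed at 0.795 water and removes 0.568 of that water:
0.568×0.795×(1−α)×2750 = 581.73
(1−α) = 581.73/1241.8 = 0.4685;  α = 0.5315.
Bypass flow = 0.5315×2750 = 1461.7 t/h.

1462 t/h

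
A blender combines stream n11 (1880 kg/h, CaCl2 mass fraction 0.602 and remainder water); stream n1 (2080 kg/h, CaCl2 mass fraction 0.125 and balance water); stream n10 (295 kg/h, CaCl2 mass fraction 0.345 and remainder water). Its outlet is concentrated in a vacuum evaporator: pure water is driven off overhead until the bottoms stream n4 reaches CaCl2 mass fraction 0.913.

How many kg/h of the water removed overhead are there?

2619 kg/h

CaCl2 entering = 1880×0.602 + 2080×0.125 + 295×0.345 = 1493.5 kg/h.
All CaCl2 reports to n4, so n4 = 1493.5/0.913 = 1635.9 kg/h.
Total feed = 4255 kg/h; overhead = 4255 − 1635.9 = 2619.1 kg/h.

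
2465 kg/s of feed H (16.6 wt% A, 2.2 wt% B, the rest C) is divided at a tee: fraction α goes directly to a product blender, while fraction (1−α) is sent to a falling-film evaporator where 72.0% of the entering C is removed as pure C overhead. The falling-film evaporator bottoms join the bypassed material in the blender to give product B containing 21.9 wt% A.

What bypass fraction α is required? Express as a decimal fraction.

0.586

All 2465×0.166 = 409.19 kg/s of A reaches B, so B = 409.19/0.219 = 1868.4 kg/s and vapour = 596.55 kg/s.
The evaporator receives (1−α)·2465 of feed at 0.812 C and removes 0.720 of that C:
0.720×0.812×(1−α)×2465 = 596.55
(1−α) = 596.55/1441.1 = 0.4139;  α = 0.5861.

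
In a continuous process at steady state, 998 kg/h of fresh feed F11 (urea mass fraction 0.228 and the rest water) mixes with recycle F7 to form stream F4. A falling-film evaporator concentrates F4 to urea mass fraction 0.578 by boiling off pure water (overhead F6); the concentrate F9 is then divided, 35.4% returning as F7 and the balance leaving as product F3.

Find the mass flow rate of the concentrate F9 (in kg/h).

Overall urea balance (none leaves overhead): urea in fresh feed = urea in product, i.e. 998×0.228 = (1−0.354)·F9·0.578.
F9 = 227.54/(0.578×0.646) = 609.4 kg/h.

609.4 kg/h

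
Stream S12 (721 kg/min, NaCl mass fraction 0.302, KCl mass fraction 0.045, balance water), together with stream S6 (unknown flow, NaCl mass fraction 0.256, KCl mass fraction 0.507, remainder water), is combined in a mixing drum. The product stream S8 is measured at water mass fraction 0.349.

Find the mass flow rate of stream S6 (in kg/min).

Let S6 be the unknown flow. Total out = 721 + S6.
water balance: 470.81 + 0.237·S6 = 0.349·(721 + S6)
(0.237 − 0.349)·S6 = 0.349×721 − 470.81 = -219.18
S6 = -219.18 / -0.112 = 1957 kg/min

1957 kg/min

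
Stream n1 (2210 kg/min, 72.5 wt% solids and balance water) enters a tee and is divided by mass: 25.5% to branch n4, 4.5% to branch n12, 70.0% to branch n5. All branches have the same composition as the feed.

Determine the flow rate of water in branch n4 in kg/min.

155 kg/min

Branch n4 total = 0.255×2210 = 563.55 kg/min.
water in n4 = 0.275×563.55 = 154.98 kg/min.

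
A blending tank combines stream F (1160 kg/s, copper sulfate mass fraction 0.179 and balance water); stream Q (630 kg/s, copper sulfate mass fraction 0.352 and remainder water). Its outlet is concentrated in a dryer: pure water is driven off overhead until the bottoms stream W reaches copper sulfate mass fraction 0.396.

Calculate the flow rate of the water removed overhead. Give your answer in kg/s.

copper sulfate entering = 1160×0.179 + 630×0.352 = 429.4 kg/s.
All copper sulfate reports to W, so W = 429.4/0.396 = 1084.3 kg/s.
Total feed = 1790 kg/s; overhead = 1790 − 1084.3 = 705.66 kg/s.

705.7 kg/s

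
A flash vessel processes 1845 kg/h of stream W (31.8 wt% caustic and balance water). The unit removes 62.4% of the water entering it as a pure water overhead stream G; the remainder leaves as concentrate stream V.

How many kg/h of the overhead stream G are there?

water entering = 1845×0.682 = 1258.3 kg/h; overhead removed = 0.624×1258.3 = 785.17 kg/h.

785.2 kg/h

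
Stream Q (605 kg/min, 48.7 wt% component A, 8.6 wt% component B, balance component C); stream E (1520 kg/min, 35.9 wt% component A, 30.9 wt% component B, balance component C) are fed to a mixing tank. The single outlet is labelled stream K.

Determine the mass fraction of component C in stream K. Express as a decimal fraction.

0.359

Total flow out = 605 + 1520 = 2125 kg/min.
component C in = 605×0.427 + 1520×0.332 = 762.98 kg/min.
component C mass fraction in K = 762.98/2125 = 0.359.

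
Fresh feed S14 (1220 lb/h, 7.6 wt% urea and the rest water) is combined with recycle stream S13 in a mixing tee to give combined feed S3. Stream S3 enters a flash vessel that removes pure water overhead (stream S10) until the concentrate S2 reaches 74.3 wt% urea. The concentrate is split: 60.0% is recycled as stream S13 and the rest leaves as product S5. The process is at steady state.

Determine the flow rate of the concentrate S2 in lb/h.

312 lb/h

Overall urea balance (none leaves overhead): urea in fresh feed = urea in product, i.e. 1220×0.076 = (1−0.600)·S2·0.743.
S2 = 92.72/(0.743×0.400) = 311.98 lb/h.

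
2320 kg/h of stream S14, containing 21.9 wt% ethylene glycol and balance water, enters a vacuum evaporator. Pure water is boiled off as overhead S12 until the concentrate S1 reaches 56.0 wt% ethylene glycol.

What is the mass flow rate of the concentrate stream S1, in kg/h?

ethylene glycol is conserved: 2320×0.219 = 508.08 kg/h all reports to the concentrate.
Concentrate = 508.08/(target fraction) = 907.29 kg/h.

907.3 kg/h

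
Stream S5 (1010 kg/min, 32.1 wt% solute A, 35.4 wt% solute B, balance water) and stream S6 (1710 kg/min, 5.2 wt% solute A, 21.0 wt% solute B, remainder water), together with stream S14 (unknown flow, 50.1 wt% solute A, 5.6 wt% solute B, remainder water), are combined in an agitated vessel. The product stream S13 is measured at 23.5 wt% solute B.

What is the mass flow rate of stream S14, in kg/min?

Let S14 be the unknown flow. Total out = 2720 + S14.
solute B balance: 716.64 + 0.056·S14 = 0.235·(2720 + S14)
(0.056 − 0.235)·S14 = 0.235×2720 − 716.64 = -77.44
S14 = -77.44 / -0.179 = 432.63 kg/min

432.6 kg/min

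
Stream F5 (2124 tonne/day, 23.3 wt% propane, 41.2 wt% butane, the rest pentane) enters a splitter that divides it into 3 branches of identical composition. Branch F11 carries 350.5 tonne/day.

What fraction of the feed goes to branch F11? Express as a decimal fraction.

Fraction to F11 = 350.5/2124 = 0.1650.

0.165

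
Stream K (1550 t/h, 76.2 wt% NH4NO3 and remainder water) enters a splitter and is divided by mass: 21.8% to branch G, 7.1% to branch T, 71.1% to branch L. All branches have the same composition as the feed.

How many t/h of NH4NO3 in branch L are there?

Branch L total = 0.711×1550 = 1102 t/h.
NH4NO3 in L = 0.762×1102 = 839.76 t/h.

839.8 t/h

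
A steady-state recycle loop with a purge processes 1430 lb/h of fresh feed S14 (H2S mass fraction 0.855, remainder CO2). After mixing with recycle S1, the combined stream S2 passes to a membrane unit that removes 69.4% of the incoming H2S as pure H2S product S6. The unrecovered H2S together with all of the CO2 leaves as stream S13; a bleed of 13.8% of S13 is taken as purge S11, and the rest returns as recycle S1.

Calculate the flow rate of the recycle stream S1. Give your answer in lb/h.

CO2 enters only via S14 and leaves only via the purge: 1430×0.145 = 0.138×(CO2 in S13), and the membrane unit passes all CO2, so CO2 in S2 = CO2 in S13 = 1502.5 lb/h.
H2S in S2: m_A = 1430×0.855 + (1−0.138)·(1−0.694)·m_A, so m_A = 1222.6/0.7362 = 1660.7 lb/h.
S13 = (1−0.694)×1660.7 + 1502.5 = 2010.7 lb/h.
Recycle S1 = (1−0.138)×2010.7 = 1733.2 lb/h.

1733 lb/h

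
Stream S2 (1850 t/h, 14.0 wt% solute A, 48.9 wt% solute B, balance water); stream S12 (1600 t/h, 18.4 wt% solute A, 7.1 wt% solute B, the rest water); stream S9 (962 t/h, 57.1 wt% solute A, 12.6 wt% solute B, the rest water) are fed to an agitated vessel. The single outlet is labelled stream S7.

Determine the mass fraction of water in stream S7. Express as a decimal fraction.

Total flow out = 1850 + 1600 + 962 = 4412 t/h.
water in = 1850×0.371 + 1600×0.745 + 962×0.303 = 2169.8 t/h.
water mass fraction in S7 = 2169.8/4412 = 0.492.

0.492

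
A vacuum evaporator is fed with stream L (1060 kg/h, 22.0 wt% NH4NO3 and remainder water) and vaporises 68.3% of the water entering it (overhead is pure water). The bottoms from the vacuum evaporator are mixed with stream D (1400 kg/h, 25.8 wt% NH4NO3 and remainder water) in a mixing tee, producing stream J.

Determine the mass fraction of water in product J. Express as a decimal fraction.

0.6864

Vapour removed = 0.683×0.780×1060 = 564.7 kg/h; concentrate = 495.3 kg/h.
water reaching the mixer = 262.1 (from concentrate) + 1400×0.742 = 1300.9 kg/h.
Product flow = 495.3 + 1400 = 1895.3 kg/h; water fraction = 0.6864.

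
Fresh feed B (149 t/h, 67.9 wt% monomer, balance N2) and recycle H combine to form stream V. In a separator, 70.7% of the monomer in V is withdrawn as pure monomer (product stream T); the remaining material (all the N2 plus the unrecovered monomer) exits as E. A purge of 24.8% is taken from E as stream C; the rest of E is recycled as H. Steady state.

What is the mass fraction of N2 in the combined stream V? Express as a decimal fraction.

0.598

N2 enters only via B and leaves only via the purge: 149×0.321 = 0.248×(N2 in E), and the separator passes all N2, so N2 in V = N2 in E = 192.86 t/h.
monomer in V: m_A = 149×0.679 + (1−0.248)·(1−0.707)·m_A, so m_A = 101.17/0.7797 = 129.76 t/h.
V = 129.76 + 192.86 = 322.62 t/h.
N2 fraction in V = 192.86/322.62 = 0.598.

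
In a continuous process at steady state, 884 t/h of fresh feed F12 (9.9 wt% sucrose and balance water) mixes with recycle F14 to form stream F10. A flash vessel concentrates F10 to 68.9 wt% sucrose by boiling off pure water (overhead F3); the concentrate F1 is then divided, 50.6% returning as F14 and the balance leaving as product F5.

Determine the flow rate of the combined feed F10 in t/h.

1014 t/h

Overall sucrose balance (none leaves overhead): sucrose in fresh feed = sucrose in product, i.e. 884×0.099 = (1−0.506)·F1·0.689.
F1 = 87.516/(0.689×0.494) = 257.12 t/h.
Recycle F14 = 0.506×257.12 = 130.1 t/h.
Combined feed F10 = 884 + 130.1 = 1014.1 t/h.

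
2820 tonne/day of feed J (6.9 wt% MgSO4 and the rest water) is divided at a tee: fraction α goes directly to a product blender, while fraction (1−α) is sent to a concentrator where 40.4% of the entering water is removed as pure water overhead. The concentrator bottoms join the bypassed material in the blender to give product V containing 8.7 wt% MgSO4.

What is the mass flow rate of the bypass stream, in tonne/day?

All 2820×0.069 = 194.58 tonne/day of MgSO4 reaches V, so V = 194.58/0.087 = 2236.6 tonne/day and vapour = 583.45 tonne/day.
The evaporator receives (1−α)·2820 of feed at 0.931 water and removes 0.404 of that water:
0.404×0.931×(1−α)×2820 = 583.45
(1−α) = 583.45/1060.7 = 0.5501;  α = 0.4499.
Bypass flow = 0.4499×2820 = 1268.8 tonne/day.

1269 tonne/day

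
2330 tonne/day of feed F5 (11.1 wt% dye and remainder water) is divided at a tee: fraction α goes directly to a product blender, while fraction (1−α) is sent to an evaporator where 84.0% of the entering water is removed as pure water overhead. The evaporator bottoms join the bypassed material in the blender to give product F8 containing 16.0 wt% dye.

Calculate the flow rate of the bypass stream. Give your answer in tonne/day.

1374 tonne/day

All 2330×0.111 = 258.63 tonne/day of dye reaches F8, so F8 = 258.63/0.160 = 1616.4 tonne/day and vapour = 713.56 tonne/day.
The evaporator receives (1−α)·2330 of feed at 0.889 water and removes 0.840 of that water:
0.840×0.889×(1−α)×2330 = 713.56
(1−α) = 713.56/1740 = 0.4101;  α = 0.5899.
Bypass flow = 0.5899×2330 = 1374.5 tonne/day.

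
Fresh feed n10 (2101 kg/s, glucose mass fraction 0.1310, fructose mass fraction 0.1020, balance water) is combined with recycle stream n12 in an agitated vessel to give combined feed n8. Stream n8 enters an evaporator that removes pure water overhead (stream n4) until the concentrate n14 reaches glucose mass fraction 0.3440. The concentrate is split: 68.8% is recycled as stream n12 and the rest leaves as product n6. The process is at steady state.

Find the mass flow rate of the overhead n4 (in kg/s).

Overall glucose balance (none leaves overhead): glucose in fresh feed = glucose in product, i.e. 2101×0.131 = (1−0.688)·n14·0.344.
n14 = 275.23/(0.344×0.312) = 2564.4 kg/s.
Recycle n12 = 0.688×2564.4 = 1764.3 kg/s.
Combined feed n8 = 2101 + 1764.3 = 3865.3 kg/s.
Overhead n4 = n8 − n14 = 3865.3 − 2564.4 = 1300.9 kg/s.

1301 kg/s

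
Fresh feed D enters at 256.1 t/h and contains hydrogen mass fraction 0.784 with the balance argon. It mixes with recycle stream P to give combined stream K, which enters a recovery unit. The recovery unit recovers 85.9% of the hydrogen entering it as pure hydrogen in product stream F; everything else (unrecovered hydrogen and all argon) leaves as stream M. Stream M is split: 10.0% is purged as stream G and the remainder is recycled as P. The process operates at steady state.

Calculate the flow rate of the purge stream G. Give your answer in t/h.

58.56 t/h

argon enters only via D and leaves only via the purge: 256.1×0.216 = 0.100×(argon in M), and the recovery unit passes all argon, so argon in K = argon in M = 553.18 t/h.
hydrogen in K: m_A = 256.1×0.784 + (1−0.100)·(1−0.859)·m_A, so m_A = 200.78/0.8731 = 229.96 t/h.
M = (1−0.859)×229.96 + 553.18 = 585.6 t/h.
Purge G = 0.100×585.6 = 58.56 t/h.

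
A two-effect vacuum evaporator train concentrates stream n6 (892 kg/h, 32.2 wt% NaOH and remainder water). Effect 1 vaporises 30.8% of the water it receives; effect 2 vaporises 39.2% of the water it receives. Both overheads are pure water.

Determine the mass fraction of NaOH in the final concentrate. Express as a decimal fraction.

0.530

water in feed = 892×0.678 = 604.78 kg/h.
After stage 1: water left = (1−0.308)×604.78 = 418.5; stream total = 705.73 kg/h.
After stage 2: water left = (1−0.392)×418.5 = 254.45; final concentrate = 541.68 kg/h.
NaOH fraction = 287.22/541.68 = 0.530.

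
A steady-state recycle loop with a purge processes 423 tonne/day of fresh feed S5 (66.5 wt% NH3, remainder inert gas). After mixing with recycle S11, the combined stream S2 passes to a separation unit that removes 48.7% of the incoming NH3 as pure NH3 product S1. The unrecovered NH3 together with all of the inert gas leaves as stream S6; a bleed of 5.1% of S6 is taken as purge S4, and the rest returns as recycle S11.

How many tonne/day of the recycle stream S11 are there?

2904 tonne/day

inert gas enters only via S5 and leaves only via the purge: 423×0.335 = 0.051×(inert gas in S6), and the separation unit passes all inert gas, so inert gas in S2 = inert gas in S6 = 2778.5 tonne/day.
NH3 in S2: m_A = 423×0.665 + (1−0.051)·(1−0.487)·m_A, so m_A = 281.3/0.5132 = 548.16 tonne/day.
S6 = (1−0.487)×548.16 + 2778.5 = 3059.7 tonne/day.
Recycle S11 = (1−0.051)×3059.7 = 2903.7 tonne/day.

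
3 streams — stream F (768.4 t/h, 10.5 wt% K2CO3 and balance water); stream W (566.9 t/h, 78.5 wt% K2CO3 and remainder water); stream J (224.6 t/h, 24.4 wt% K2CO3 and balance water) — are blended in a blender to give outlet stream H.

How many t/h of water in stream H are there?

979.4 t/h

water out = water in = 768.4×0.895 + 566.9×0.215 + 224.6×0.756 = 979.4 t/h.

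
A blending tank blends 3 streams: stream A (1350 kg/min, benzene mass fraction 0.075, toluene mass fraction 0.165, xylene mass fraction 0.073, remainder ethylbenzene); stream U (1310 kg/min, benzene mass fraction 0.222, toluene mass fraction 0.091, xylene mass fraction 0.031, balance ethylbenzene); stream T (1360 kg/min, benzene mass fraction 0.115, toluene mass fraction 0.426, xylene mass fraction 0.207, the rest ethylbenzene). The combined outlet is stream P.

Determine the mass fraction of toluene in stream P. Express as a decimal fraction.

Total flow out = 1350 + 1310 + 1360 = 4020 kg/min.
toluene in = 1350×0.165 + 1310×0.091 + 1360×0.426 = 921.32 kg/min.
toluene mass fraction in P = 921.32/4020 = 0.229.

0.229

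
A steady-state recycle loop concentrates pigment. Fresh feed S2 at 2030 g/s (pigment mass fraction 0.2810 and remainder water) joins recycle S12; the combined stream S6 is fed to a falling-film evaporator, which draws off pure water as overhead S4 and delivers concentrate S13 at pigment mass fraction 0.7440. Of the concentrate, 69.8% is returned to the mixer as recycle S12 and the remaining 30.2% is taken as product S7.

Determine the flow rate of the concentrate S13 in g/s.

2539 g/s

Overall pigment balance (none leaves overhead): pigment in fresh feed = pigment in product, i.e. 2030×0.281 = (1−0.698)·S13·0.744.
S13 = 570.43/(0.744×0.302) = 2538.8 g/s.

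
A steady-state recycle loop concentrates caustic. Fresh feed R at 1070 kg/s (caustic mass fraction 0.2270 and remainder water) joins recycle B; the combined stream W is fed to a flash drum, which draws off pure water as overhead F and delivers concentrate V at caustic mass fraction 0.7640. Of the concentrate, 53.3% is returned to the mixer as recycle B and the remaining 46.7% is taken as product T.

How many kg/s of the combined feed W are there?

Overall caustic balance (none leaves overhead): caustic in fresh feed = caustic in product, i.e. 1070×0.227 = (1−0.533)·V·0.764.
V = 242.89/(0.764×0.467) = 680.77 kg/s.
Recycle B = 0.533×680.77 = 362.85 kg/s.
Combined feed W = 1070 + 362.85 = 1432.8 kg/s.

1433 kg/s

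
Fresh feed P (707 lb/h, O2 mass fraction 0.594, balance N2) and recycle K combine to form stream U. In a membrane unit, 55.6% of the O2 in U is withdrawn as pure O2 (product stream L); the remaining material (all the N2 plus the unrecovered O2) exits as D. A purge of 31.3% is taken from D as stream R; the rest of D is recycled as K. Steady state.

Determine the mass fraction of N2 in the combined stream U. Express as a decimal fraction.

N2 enters only via P and leaves only via the purge: 707×0.406 = 0.313×(N2 in D), and the membrane unit passes all N2, so N2 in U = N2 in D = 917.07 lb/h.
O2 in U: m_A = 707×0.594 + (1−0.313)·(1−0.556)·m_A, so m_A = 419.96/0.6950 = 604.28 lb/h.
U = 604.28 + 917.07 = 1521.3 lb/h.
N2 fraction in U = 917.07/1521.3 = 0.603.

0.603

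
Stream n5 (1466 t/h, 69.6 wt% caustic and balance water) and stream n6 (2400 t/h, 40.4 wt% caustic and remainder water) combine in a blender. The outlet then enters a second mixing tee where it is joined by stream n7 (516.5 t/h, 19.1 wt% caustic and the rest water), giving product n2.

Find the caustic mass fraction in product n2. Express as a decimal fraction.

Overall, product flow = 4382.5 t/h.
caustic in = 1466×0.696 + 2400×0.404 + 516.5×0.191 = 2088.6 t/h.
caustic fraction in n2 = 0.477.

0.477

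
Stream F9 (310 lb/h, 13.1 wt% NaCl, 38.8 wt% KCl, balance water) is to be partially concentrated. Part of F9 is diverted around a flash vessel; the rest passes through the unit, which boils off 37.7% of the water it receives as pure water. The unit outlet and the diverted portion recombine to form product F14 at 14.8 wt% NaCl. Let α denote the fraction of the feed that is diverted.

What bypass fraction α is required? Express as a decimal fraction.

0.367

All 310×0.131 = 40.61 lb/h of NaCl reaches F14, so F14 = 40.61/0.148 = 274.39 lb/h and vapour = 35.608 lb/h.
The evaporator receives (1−α)·310 of feed at 0.481 water and removes 0.377 of that water:
0.377×0.481×(1−α)×310 = 35.608
(1−α) = 35.608/56.214 = 0.6334;  α = 0.3666.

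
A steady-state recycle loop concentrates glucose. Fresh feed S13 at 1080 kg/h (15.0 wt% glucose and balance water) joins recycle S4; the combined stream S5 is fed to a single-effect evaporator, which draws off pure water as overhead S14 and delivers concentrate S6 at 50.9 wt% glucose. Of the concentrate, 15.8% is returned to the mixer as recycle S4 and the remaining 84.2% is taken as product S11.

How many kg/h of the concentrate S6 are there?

Overall glucose balance (none leaves overhead): glucose in fresh feed = glucose in product, i.e. 1080×0.150 = (1−0.158)·S6·0.509.
S6 = 162/(0.509×0.842) = 377.99 kg/h.

378 kg/h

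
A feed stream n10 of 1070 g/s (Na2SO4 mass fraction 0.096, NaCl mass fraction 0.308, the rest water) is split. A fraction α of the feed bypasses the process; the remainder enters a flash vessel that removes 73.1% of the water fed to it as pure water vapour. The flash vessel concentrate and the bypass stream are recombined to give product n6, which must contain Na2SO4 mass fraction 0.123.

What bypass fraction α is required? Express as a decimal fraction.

0.496

All 1070×0.096 = 102.72 g/s of Na2SO4 reaches n6, so n6 = 102.72/0.123 = 835.12 g/s and vapour = 234.88 g/s.
The evaporator receives (1−α)·1070 of feed at 0.596 water and removes 0.731 of that water:
0.731×0.596×(1−α)×1070 = 234.88
(1−α) = 234.88/466.17 = 0.5038;  α = 0.4962.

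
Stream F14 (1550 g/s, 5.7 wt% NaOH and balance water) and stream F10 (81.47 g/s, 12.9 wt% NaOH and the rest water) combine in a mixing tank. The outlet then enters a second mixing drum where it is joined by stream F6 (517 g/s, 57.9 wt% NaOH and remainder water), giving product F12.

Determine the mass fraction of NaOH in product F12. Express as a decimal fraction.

Overall, product flow = 2148.5 g/s.
NaOH in = 1550×0.057 + 81.47×0.129 + 517×0.579 = 398.2 g/s.
NaOH fraction in F12 = 0.185.

0.185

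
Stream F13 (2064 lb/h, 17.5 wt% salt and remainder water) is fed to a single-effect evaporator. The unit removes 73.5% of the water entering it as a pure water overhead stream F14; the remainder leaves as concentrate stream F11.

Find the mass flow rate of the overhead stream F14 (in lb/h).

1252 lb/h

water entering = 2064×0.825 = 1702.8 lb/h; overhead removed = 0.735×1702.8 = 1251.6 lb/h.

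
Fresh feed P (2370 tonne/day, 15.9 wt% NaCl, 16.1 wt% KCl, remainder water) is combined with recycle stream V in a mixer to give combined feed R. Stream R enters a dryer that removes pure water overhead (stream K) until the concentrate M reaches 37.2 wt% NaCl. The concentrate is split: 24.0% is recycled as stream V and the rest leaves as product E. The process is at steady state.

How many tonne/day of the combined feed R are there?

2690 tonne/day

Overall NaCl balance (none leaves overhead): NaCl in fresh feed = NaCl in product, i.e. 2370×0.159 = (1−0.240)·M·0.372.
M = 376.83/(0.372×0.760) = 1332.9 tonne/day.
Recycle V = 0.240×1332.9 = 319.89 tonne/day.
Combined feed R = 2370 + 319.89 = 2689.9 tonne/day.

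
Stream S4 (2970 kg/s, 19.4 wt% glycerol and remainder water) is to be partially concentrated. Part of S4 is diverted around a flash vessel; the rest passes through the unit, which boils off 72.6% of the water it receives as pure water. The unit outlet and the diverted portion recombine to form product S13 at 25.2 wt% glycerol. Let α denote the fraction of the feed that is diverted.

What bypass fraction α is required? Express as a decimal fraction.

0.607

All 2970×0.194 = 576.18 kg/s of glycerol reaches S13, so S13 = 576.18/0.252 = 2286.4 kg/s and vapour = 683.57 kg/s.
The evaporator receives (1−α)·2970 of feed at 0.806 water and removes 0.726 of that water:
0.726×0.806×(1−α)×2970 = 683.57
(1−α) = 683.57/1737.9 = 0.3933;  α = 0.6067.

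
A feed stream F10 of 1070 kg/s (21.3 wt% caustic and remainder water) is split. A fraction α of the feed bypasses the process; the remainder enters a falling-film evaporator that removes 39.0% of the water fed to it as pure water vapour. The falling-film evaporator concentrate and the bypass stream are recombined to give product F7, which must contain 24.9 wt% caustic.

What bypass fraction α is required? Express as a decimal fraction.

0.529

All 1070×0.213 = 227.91 kg/s of caustic reaches F7, so F7 = 227.91/0.249 = 915.3 kg/s and vapour = 154.7 kg/s.
The evaporator receives (1−α)·1070 of feed at 0.787 water and removes 0.390 of that water:
0.390×0.787×(1−α)×1070 = 154.7
(1−α) = 154.7/328.42 = 0.4710;  α = 0.5290.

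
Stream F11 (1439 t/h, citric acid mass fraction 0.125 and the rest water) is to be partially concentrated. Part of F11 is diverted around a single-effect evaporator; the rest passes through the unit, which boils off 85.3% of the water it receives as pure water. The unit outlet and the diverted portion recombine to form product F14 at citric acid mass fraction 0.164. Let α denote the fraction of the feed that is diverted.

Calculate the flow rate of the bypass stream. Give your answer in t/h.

980.5 t/h

All 1439×0.125 = 179.88 t/h of citric acid reaches F14, so F14 = 179.88/0.164 = 1096.8 t/h and vapour = 342.2 t/h.
The evaporator receives (1−α)·1439 of feed at 0.875 water and removes 0.853 of that water:
0.853×0.875×(1−α)×1439 = 342.2
(1−α) = 342.2/1074 = 0.3186;  α = 0.6814.
Bypass flow = 0.6814×1439 = 980.52 t/h.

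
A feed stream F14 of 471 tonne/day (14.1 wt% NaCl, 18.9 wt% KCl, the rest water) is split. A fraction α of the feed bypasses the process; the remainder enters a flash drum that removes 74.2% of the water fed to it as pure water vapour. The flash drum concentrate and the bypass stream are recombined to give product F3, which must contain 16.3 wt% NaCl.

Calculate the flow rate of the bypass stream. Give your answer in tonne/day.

343.1 tonne/day

All 471×0.141 = 66.411 tonne/day of NaCl reaches F3, so F3 = 66.411/0.163 = 407.43 tonne/day and vapour = 63.571 tonne/day.
The evaporator receives (1−α)·471 of feed at 0.670 water and removes 0.742 of that water:
0.742×0.670×(1−α)×471 = 63.571
(1−α) = 63.571/234.15 = 0.2715;  α = 0.7285.
Bypass flow = 0.7285×471 = 343.13 tonne/day.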